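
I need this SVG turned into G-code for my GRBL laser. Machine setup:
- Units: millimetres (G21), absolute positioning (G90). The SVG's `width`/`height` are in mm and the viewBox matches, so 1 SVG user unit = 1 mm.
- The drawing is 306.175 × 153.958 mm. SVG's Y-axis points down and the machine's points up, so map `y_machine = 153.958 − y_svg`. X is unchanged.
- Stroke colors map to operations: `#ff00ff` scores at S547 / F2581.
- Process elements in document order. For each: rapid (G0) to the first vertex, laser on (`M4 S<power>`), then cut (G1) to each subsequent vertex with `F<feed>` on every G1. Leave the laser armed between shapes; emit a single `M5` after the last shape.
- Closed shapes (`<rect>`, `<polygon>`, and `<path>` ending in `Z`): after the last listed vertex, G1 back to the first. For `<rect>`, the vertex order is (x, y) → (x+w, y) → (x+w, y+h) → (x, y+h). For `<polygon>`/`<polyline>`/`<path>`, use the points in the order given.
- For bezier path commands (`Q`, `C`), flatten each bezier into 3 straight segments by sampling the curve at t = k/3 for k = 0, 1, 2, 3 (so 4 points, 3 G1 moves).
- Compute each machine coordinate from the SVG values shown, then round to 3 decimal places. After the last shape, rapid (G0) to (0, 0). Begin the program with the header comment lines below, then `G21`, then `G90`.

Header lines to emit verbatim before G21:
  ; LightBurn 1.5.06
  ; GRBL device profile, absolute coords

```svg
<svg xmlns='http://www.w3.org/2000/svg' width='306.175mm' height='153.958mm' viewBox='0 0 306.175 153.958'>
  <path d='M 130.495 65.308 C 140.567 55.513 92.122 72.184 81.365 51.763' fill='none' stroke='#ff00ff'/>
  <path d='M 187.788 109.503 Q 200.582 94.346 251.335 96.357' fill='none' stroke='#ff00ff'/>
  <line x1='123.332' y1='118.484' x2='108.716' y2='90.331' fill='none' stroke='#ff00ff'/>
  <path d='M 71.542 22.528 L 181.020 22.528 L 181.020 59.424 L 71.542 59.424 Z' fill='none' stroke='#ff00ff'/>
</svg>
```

Since the viewBox matches the mm dimensions, user units are millimetres directly. The only transform is the Y-flip y_m = 153.958 − y_svg.

Shape 1 is a cubic bezier drawn with `<path>`. Its stroke #ff00ff means score at S547, F2581. After flipping Y the toolpath is (130.495,88.650) → (124.624,91.977) → (101.122,91.784) → (81.365,102.195).

Shape 2 is a quadratic bezier drawn with `<path>`. Its stroke #ff00ff means score at S547, F2581. After flipping Y the toolpath is (187.788,44.455) → (200.535,52.652) → (221.717,57.034) → (251.335,57.601).

Shape 3 is a line segment drawn with `<line>`. Its stroke #ff00ff means score at S547, F2581. After flipping Y the toolpath is (123.332,35.474) → (108.716,63.627).

Shape 4 is a rectangle drawn with `<path>`. Its stroke #ff00ff means score at S547, F2581. After flipping Y the toolpath is (71.542,131.430) → (181.020,131.430) → (181.020,94.534) → (71.542,94.534) → (71.542,131.430), returning to the start.

; LightBurn 1.5.06
; GRBL device profile, absolute coords
G21
G90
G0 X130.495 Y88.650
M4 S547
G1 X124.624 Y91.977 F2581
G1 X101.122 Y91.784 F2581
G1 X81.365 Y102.195 F2581
G0 X187.788 Y44.455
M4 S547
G1 X200.535 Y52.652 F2581
G1 X221.717 Y57.034 F2581
G1 X251.335 Y57.601 F2581
G0 X123.332 Y35.474
M4 S547
G1 X108.716 Y63.627 F2581
G0 X71.542 Y131.430
M4 S547
G1 X181.020 Y131.430 F2581
G1 X181.020 Y94.534 F2581
G1 X71.542 Y94.534 F2581
G1 X71.542 Y131.430 F2581
M5
G0 X0.000 Y0.000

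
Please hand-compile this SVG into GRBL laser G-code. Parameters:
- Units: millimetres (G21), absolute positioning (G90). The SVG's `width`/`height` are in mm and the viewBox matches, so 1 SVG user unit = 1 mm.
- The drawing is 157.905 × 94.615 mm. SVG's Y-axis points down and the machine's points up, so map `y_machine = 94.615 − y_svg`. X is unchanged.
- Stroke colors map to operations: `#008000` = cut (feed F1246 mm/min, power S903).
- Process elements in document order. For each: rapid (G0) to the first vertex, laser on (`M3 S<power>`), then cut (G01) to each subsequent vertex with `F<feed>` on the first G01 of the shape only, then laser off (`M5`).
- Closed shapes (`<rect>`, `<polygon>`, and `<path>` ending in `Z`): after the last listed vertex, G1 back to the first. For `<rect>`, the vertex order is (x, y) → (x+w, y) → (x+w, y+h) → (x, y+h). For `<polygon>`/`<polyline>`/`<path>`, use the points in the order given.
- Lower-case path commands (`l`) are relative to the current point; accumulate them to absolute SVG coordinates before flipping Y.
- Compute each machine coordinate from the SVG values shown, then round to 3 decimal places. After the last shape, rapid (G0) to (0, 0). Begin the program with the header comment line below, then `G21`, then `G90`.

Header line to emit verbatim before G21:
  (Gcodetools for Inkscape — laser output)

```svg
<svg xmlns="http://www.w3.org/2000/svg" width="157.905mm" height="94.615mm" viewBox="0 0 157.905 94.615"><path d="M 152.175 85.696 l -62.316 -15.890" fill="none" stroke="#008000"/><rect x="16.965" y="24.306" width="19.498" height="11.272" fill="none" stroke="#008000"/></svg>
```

(Gcodetools for Inkscape — laser output)
G21
G90
G0 X152.175 Y8.919
M3 S903
G01 X89.859 Y24.809 F1246
M5
G0 X16.965 Y70.309
M3 S903
G01 X36.463 Y70.309 F1246
G01 X36.463 Y59.037
G01 X16.965 Y59.037
G01 X16.965 Y70.309
M5
G0 X0.000 Y0.000

1 u = 1 mm; y_m = 94.615 − y.

[1] `<path>` line segment, #008000→cut S903 F1246: (152.175,8.919) → (89.859,24.809)

[2] `<rect>` rectangle, #008000→cut S903 F1246: (16.965,70.309) → (36.463,70.309) → (36.463,59.037) → (16.965,59.037) → (16.965,70.309) (closed)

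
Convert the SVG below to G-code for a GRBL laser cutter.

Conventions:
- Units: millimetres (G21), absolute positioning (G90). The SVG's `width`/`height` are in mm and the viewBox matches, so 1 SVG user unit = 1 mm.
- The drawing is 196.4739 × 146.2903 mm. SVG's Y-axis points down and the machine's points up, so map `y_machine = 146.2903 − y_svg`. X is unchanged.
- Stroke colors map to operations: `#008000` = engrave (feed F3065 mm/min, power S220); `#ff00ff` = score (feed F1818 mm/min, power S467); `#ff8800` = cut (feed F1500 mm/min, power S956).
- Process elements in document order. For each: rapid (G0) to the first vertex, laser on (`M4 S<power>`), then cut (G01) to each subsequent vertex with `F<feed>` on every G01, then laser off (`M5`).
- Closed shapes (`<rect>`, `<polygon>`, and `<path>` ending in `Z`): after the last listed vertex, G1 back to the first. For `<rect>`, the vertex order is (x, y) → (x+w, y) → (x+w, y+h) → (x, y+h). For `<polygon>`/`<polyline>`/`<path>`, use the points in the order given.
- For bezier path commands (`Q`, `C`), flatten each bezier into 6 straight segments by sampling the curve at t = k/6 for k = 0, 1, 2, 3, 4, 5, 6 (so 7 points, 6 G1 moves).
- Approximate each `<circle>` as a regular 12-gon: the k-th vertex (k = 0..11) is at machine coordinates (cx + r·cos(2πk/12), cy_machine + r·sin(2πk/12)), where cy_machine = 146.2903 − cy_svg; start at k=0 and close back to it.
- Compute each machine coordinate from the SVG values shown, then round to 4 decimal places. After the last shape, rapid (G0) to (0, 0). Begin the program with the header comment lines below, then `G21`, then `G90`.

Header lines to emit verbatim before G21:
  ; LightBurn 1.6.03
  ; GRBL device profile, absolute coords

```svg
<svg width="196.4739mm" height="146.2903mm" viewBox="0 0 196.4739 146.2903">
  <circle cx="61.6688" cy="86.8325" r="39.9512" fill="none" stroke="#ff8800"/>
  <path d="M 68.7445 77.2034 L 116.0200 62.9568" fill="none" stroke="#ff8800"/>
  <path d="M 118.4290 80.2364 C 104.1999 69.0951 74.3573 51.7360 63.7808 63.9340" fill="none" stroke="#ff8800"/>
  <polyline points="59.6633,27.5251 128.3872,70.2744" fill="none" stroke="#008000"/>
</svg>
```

viewBox `0 0 196.4739 146.2903` with mm width/height → 1 unit = 1 mm. Flip: y_m = 146.2903 − y_svg.

**Shape 1** — `<circle>` circle, stroke `#ff8800` → cut (S956, F1500). Machine vertices: (101.6200,59.4578) → (96.2676,79.4334) → (81.6444,94.0566) → (61.6688,99.4090) → (41.6932,94.0566) → (27.0700,79.4334) → (21.7176,59.4578) → (27.0700,39.4822) → (41.6932,24.8590) → (61.6688,19.5066) → (81.6444,24.8590) → (96.2676,39.4822) → (101.6200,59.4578). Closed: final G1 returns to the first vertex.

**Shape 2** — `<path>` line segment, stroke `#ff8800` → cut (S956, F1500). Machine vertices: (68.7445,69.0869) → (116.0200,83.3335). Open path.

**Shape 3** — `<path>` cubic bezier, stroke `#ff8800` → cut (S956, F1500). Control points (SVG): P0=(118.4290,80.2364), P1=(104.1999,69.0951), P2=(74.3573,51.7360), P3=(63.7808,63.9340); sampled at t=k/6. Machine vertices: (118.4290,66.0539) → (110.1748,71.9771) → (100.2872,77.9428) → (89.7352,82.9573) → (79.4875,86.0269) → (70.5131,86.1578) → (63.7808,82.3563). Open path.

**Shape 4** — `<polyline>` line segment, stroke `#008000` → engrave (S220, F3065). Machine vertices: (59.6633,118.7652) → (128.3872,76.0159). Open path.

; LightBurn 1.6.03
; GRBL device profile, absolute coords
G21
G90
G0 X101.6200 Y59.4578
M4 S956
G01 X96.2676 Y79.4334 F1500
G01 X81.6444 Y94.0566 F1500
G01 X61.6688 Y99.4090 F1500
G01 X41.6932 Y94.0566 F1500
G01 X27.0700 Y79.4334 F1500
G01 X21.7176 Y59.4578 F1500
G01 X27.0700 Y39.4822 F1500
G01 X41.6932 Y24.8590 F1500
G01 X61.6688 Y19.5066 F1500
G01 X81.6444 Y24.8590 F1500
G01 X96.2676 Y39.4822 F1500
G01 X101.6200 Y59.4578 F1500
M5
G0 X68.7445 Y69.0869
M4 S956
G01 X116.0200 Y83.3335 F1500
M5
G0 X118.4290 Y66.0539
M4 S956
G01 X110.1748 Y71.9771 F1500
G01 X100.2872 Y77.9428 F1500
G01 X89.7352 Y82.9573 F1500
G01 X79.4875 Y86.0269 F1500
G01 X70.5131 Y86.1578 F1500
G01 X63.7808 Y82.3563 F1500
M5
G0 X59.6633 Y118.7652
M4 S220
G01 X128.3872 Y76.0159 F3065
M5
G0 X0.0000 Y0.0000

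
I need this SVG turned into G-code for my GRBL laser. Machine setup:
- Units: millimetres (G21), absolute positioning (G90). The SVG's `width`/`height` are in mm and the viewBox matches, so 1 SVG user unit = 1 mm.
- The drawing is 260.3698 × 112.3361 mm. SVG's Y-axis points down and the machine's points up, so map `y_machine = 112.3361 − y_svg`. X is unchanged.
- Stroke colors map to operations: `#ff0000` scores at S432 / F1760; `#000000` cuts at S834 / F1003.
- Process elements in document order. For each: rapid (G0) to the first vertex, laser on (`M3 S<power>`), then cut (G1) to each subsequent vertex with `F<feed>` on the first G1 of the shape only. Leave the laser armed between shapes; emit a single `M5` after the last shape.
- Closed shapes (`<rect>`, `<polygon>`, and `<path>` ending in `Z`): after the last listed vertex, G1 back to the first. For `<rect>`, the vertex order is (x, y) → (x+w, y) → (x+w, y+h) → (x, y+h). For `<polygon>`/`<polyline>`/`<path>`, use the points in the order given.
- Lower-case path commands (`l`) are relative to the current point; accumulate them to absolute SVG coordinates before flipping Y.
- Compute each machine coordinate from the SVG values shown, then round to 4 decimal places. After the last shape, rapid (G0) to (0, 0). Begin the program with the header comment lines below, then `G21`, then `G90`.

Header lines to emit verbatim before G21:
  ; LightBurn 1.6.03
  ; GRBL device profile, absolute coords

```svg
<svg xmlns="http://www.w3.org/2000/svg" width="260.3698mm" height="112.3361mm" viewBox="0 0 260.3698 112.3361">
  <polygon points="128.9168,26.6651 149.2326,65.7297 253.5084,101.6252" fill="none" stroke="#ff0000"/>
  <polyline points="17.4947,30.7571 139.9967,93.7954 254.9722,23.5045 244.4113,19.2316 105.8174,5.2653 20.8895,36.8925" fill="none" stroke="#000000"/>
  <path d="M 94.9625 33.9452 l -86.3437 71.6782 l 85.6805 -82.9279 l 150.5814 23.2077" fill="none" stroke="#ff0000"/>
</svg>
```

; LightBurn 1.6.03
; GRBL device profile, absolute coords
G21
G90
G0 X128.9168 Y85.6710
M3 S432
G1 X149.2326 Y46.6064 F1760
G1 X253.5084 Y10.7109
G1 X128.9168 Y85.6710
G0 X17.4947 Y81.5790
M3 S834
G1 X139.9967 Y18.5407 F1003
G1 X254.9722 Y88.8316
G1 X244.4113 Y93.1045
G1 X105.8174 Y107.0708
G1 X20.8895 Y75.4436
G0 X94.9625 Y78.3909
M3 S432
G1 X8.6188 Y6.7127 F1760
G1 X94.2993 Y89.6406
G1 X244.8807 Y66.4329
M5
G0 X0.0000 Y0.0000

viewBox `0 0 260.3698 112.3361` with mm width/height → 1 unit = 1 mm. Flip: y_m = 112.3361 − y_svg.

**Shape 1** — `<polygon>` closed polygon, stroke `#ff0000` → score (S432, F1760). Machine vertices: (128.9168,85.6710) → (149.2326,46.6064) → (253.5084,10.7109) → (128.9168,85.6710). Closed: final G1 returns to the first vertex.

**Shape 2** — `<polyline>` open polyline, stroke `#000000` → cut (S834, F1003). Machine vertices: (17.4947,81.5790) → (139.9967,18.5407) → (254.9722,88.8316) → (244.4113,93.1045) → (105.8174,107.0708) → (20.8895,75.4436). Open path.

**Shape 3** — `<path>` open polyline, stroke `#ff0000` → score (S432, F1760). Machine vertices: (94.9625,78.3909) → (8.6188,6.7127) → (94.2993,89.6406) → (244.8807,66.4329). Open path.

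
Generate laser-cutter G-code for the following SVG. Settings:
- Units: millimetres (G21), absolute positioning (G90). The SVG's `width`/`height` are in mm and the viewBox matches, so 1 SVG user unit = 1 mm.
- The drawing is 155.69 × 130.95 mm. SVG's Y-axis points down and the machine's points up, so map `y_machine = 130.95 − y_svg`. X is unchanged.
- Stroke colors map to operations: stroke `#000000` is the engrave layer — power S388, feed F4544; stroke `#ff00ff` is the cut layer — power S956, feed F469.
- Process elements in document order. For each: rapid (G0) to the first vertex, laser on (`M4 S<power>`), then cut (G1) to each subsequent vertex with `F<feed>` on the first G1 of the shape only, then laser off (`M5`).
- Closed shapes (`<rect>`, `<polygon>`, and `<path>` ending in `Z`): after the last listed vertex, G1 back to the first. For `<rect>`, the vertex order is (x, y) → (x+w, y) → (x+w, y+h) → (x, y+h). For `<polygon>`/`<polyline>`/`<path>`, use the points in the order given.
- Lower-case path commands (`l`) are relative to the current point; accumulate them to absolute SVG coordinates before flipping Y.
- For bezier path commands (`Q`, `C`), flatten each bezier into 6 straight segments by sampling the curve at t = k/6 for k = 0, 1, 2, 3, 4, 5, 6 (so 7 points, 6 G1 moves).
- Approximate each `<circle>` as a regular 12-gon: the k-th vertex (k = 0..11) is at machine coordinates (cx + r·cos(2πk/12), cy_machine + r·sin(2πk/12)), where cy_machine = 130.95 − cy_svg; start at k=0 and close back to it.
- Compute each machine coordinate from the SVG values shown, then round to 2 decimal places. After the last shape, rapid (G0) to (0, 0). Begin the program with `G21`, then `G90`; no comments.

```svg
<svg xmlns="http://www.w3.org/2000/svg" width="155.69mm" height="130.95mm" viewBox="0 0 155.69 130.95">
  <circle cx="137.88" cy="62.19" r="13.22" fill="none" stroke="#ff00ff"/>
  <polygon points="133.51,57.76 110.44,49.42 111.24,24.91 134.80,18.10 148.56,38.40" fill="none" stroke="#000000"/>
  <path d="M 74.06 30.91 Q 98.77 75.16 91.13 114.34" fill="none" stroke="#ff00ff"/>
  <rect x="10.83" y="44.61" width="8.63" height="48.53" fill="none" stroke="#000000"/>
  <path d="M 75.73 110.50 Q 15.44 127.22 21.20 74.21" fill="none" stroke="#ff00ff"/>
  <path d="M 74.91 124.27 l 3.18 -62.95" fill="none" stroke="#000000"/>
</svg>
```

G21
G90
G0 X151.10 Y68.76
M4 S956
G1 X149.33 Y75.37 F469
G1 X144.49 Y80.21
G1 X137.88 Y81.98
G1 X131.27 Y80.21
G1 X126.43 Y75.37
G1 X124.66 Y68.76
G1 X126.43 Y62.15
G1 X131.27 Y57.31
G1 X137.88 Y55.54
G1 X144.49 Y57.31
G1 X149.33 Y62.15
G1 X151.10 Y68.76
M5
G0 X133.51 Y73.19
M4 S388
G1 X110.44 Y81.53 F4544
G1 X111.24 Y106.04
G1 X134.80 Y112.85
G1 X148.56 Y92.55
G1 X133.51 Y73.19
M5
G0 X74.06 Y100.04
M4 S956
G1 X81.40 Y85.43 F469
G1 X86.94 Y71.10
G1 X90.68 Y57.06
G1 X92.63 Y43.29
G1 X92.78 Y29.81
G1 X91.13 Y16.61
M5
G0 X10.83 Y86.34
M4 S388
G1 X19.46 Y86.34 F4544
G1 X19.46 Y37.81
G1 X10.83 Y37.81
G1 X10.83 Y86.34
M5
G0 X75.73 Y20.45
M4 S956
G1 X57.47 Y16.81 F469
G1 X42.88 Y17.05
G1 X31.95 Y21.16
G1 X24.70 Y29.15
G1 X21.11 Y41.01
G1 X21.20 Y56.74
M5
G0 X74.91 Y6.68
M4 S388
G1 X78.09 Y69.63 F4544
M5
G0 X0.00 Y0.00

Since the viewBox matches the mm dimensions, user units are millimetres directly. The only transform is the Y-flip y_m = 130.95 − y_svg.

Shape 1 is a circle drawn with `<circle>`. Its stroke #ff00ff means cut at S956, F469. After flipping Y the toolpath is (151.10,68.76) → (149.33,75.37) → (144.49,80.21) → (137.88,81.98) → (131.27,80.21) → (126.43,75.37) → (124.66,68.76) → (126.43,62.15) → (131.27,57.31) → (137.88,55.54) → (144.49,57.31) → (149.33,62.15) → (151.10,68.76), returning to the start.

Shape 2 is a regular polygon drawn with `<polygon>`. Its stroke #000000 means engrave at S388, F4544. After flipping Y the toolpath is (133.51,73.19) → (110.44,81.53) → (111.24,106.04) → (134.80,112.85) → (148.56,92.55) → (133.51,73.19), returning to the start.

Shape 3 is a quadratic bezier drawn with `<path>`. Its stroke #ff00ff means cut at S956, F469. After flipping Y the toolpath is (74.06,100.04) → (81.40,85.43) → (86.94,71.10) → (90.68,57.06) → (92.63,43.29) → (92.78,29.81) → (91.13,16.61).

Shape 4 is a rectangle drawn with `<rect>`. Its stroke #000000 means engrave at S388, F4544. After flipping Y the toolpath is (10.83,86.34) → (19.46,86.34) → (19.46,37.81) → (10.83,37.81) → (10.83,86.34), returning to the start.

Shape 5 is a quadratic bezier drawn with `<path>`. Its stroke #ff00ff means cut at S956, F469. After flipping Y the toolpath is (75.73,20.45) → (57.47,16.81) → (42.88,17.05) → (31.95,21.16) → (24.70,29.15) → (21.11,41.01) → (21.20,56.74).

Shape 6 is a line segment drawn with `<path>`. Its stroke #000000 means engrave at S388, F4544. After flipping Y the toolpath is (74.91,6.68) → (78.09,69.63).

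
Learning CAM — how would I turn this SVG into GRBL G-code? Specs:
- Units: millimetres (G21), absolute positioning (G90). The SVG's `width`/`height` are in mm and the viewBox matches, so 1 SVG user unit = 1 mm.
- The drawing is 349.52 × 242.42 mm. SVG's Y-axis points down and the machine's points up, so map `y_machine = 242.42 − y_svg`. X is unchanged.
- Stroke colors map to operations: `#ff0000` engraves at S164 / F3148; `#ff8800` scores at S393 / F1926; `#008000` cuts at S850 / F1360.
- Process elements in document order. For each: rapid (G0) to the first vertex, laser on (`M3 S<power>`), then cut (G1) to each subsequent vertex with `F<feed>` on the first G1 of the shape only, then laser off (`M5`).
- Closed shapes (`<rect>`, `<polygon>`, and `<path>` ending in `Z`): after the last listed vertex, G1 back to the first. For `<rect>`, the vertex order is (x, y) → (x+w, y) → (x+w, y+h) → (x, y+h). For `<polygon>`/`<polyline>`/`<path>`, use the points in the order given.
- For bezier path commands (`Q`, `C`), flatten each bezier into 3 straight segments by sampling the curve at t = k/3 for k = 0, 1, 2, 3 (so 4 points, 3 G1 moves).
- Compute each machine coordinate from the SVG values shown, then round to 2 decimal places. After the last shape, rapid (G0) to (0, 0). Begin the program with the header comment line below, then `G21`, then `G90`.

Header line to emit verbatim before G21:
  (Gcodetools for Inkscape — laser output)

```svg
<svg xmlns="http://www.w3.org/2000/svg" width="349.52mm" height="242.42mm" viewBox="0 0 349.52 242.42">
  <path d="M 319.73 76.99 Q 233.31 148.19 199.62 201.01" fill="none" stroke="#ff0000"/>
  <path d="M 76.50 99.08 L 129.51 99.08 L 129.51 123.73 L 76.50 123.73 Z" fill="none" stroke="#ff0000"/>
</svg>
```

viewBox `0 0 349.52 242.42` with mm width/height → 1 unit = 1 mm. Flip: y_m = 242.42 − y_svg.

**Shape 1** — `<path>` quadratic bezier, stroke `#ff0000` → engrave (S164, F3148). Control points (SVG): P0=(319.73,76.99), P1=(233.31,148.19), P2=(199.62,201.01); sampled at t=k/3. Machine vertices: (319.73,165.43) → (267.98,120.01) → (227.94,78.67) → (199.62,41.41). Open path.

**Shape 2** — `<path>` rectangle, stroke `#ff0000` → engrave (S164, F3148). Machine vertices: (76.50,143.34) → (129.51,143.34) → (129.51,118.69) → (76.50,118.69) → (76.50,143.34). Closed: final G1 returns to the first vertex.

(Gcodetools for Inkscape — laser output)
G21
G90
G0 X319.73 Y165.43
M3 S164
G1 X267.98 Y120.01 F3148
G1 X227.94 Y78.67
G1 X199.62 Y41.41
M5
G0 X76.50 Y143.34
M3 S164
G1 X129.51 Y143.34 F3148
G1 X129.51 Y118.69
G1 X76.50 Y118.69
G1 X76.50 Y143.34
M5
G0 X0.00 Y0.00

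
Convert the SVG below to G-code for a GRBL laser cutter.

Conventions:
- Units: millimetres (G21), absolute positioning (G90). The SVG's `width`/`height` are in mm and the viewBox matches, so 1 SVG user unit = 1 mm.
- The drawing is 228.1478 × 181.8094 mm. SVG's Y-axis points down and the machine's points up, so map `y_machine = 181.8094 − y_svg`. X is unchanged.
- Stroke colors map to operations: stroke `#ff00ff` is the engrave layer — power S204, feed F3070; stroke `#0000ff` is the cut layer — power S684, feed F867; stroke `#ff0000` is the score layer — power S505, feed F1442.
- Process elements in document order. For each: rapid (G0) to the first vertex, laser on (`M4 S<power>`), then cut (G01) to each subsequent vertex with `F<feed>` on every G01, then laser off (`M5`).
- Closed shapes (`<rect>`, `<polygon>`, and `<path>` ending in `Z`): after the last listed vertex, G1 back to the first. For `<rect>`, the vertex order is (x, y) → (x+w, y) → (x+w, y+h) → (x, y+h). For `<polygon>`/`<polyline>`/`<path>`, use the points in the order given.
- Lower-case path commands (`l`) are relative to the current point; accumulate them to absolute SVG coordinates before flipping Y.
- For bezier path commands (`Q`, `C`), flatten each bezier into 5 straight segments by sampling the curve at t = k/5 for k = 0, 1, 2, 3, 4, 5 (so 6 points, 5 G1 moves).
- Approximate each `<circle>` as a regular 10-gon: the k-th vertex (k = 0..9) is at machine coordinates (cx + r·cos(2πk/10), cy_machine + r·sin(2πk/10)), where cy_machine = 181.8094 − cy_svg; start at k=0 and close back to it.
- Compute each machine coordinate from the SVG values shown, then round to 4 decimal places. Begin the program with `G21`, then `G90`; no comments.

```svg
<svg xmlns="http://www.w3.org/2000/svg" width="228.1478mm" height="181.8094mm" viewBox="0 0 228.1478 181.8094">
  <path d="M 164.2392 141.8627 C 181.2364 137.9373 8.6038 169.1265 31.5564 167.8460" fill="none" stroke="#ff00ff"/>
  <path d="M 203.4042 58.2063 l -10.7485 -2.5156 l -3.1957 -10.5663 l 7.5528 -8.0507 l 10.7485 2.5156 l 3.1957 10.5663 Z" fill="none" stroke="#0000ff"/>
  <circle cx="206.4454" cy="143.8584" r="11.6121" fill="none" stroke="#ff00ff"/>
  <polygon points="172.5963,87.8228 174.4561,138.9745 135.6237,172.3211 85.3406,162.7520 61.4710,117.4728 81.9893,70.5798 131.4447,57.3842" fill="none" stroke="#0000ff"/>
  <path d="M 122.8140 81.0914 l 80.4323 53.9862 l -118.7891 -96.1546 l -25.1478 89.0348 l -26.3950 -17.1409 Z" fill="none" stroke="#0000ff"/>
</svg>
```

G21
G90
G0 X164.2392 Y39.9467
M4 S204
G01 X154.7637 Y38.6289 F3070
G01 X118.2673 Y32.1276 F3070
G01 X73.2404 Y23.6869 F3070
G01 X38.1733 Y16.5508 F3070
G01 X31.5564 Y13.9634 F3070
M5
G0 X203.4042 Y123.6031
M4 S684
G01 X192.6557 Y126.1187 F867
G01 X189.4600 Y136.6850 F867
G01 X197.0128 Y144.7357 F867
G01 X207.7613 Y142.2201 F867
G01 X210.9570 Y131.6538 F867
G01 X203.4042 Y123.6031 F867
M5
G0 X218.0575 Y37.9510
M4 S204
G01 X215.8398 Y44.7764 F3070
G01 X210.0337 Y48.9948 F3070
G01 X202.8571 Y48.9948 F3070
G01 X197.0510 Y44.7764 F3070
G01 X194.8333 Y37.9510 F3070
G01 X197.0510 Y31.1256 F3070
G01 X202.8571 Y26.9072 F3070
G01 X210.0337 Y26.9072 F3070
G01 X215.8398 Y31.1256 F3070
G01 X218.0575 Y37.9510 F3070
M5
G0 X172.5963 Y93.9866
M4 S684
G01 X174.4561 Y42.8349 F867
G01 X135.6237 Y9.4883 F867
G01 X85.3406 Y19.0574 F867
G01 X61.4710 Y64.3366 F867
G01 X81.9893 Y111.2296 F867
G01 X131.4447 Y124.4252 F867
G01 X172.5963 Y93.9866 F867
M5
G0 X122.8140 Y100.7180
M4 S684
G01 X203.2463 Y46.7318 F867
G01 X84.4572 Y142.8864 F867
G01 X59.3094 Y53.8516 F867
G01 X32.9144 Y70.9925 F867
G01 X122.8140 Y100.7180 F867
M5

1 u = 1 mm; y_m = 181.8094 − y.

[1] `<path>` cubic bezier, #ff00ff→engrave S204 F3070: (164.2392,39.9467) → (154.7637,38.6289) → (118.2673,32.1276) → (73.2404,23.6869) → (38.1733,16.5508) → (31.5564,13.9634)

[2] `<path>` regular polygon, #0000ff→cut S684 F867: (203.4042,123.6031) → (192.6557,126.1187) → (189.4600,136.6850) → (197.0128,144.7357) → (207.7613,142.2201) → (210.9570,131.6538) → (203.4042,123.6031) (closed)

[3] `<circle>` circle, #ff00ff→engrave S204 F3070: (218.0575,37.9510) → (215.8398,44.7764) → (210.0337,48.9948) → (202.8571,48.9948) → (197.0510,44.7764) → (194.8333,37.9510) → (197.0510,31.1256) → (202.8571,26.9072) → (210.0337,26.9072) → (215.8398,31.1256) → (218.0575,37.9510) (closed)

[4] `<polygon>` regular polygon, #0000ff→cut S684 F867: (172.5963,93.9866) → (174.4561,42.8349) → (135.6237,9.4883) → (85.3406,19.0574) → (61.4710,64.3366) → (81.9893,111.2296) → (131.4447,124.4252) → (172.5963,93.9866) (closed)

[5] `<path>` closed polygon, #0000ff→cut S684 F867: (122.8140,100.7180) → (203.2463,46.7318) → (84.4572,142.8864) → (59.3094,53.8516) → (32.9144,70.9925) → (122.8140,100.7180) (closed)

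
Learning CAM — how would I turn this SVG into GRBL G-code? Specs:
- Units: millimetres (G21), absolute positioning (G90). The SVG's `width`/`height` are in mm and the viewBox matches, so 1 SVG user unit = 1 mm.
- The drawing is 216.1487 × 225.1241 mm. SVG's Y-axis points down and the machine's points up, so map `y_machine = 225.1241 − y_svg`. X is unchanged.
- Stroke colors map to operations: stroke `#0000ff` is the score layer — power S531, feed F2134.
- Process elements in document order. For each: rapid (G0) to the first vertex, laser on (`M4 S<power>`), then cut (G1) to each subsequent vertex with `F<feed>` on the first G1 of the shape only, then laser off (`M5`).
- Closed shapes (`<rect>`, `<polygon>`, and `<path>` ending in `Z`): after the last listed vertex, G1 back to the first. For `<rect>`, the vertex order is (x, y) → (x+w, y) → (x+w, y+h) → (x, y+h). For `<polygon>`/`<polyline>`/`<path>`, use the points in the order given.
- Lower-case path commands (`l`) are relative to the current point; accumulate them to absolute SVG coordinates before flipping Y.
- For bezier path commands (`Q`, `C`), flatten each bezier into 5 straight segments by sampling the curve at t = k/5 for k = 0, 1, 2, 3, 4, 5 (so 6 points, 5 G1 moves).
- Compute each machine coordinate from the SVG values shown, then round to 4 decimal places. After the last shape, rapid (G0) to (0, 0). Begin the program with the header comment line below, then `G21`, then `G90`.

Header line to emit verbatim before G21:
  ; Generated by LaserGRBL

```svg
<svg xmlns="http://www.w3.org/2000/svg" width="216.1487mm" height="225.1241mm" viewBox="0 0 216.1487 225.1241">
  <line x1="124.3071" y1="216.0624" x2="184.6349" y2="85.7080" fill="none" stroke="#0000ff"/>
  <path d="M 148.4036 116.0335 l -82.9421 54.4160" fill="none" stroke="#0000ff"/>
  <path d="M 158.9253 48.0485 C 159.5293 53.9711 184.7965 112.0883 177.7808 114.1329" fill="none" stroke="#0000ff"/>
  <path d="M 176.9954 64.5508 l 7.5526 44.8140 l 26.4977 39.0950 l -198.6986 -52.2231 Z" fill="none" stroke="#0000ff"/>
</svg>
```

Since the viewBox matches the mm dimensions, user units are millimetres directly. The only transform is the Y-flip y_m = 225.1241 − y_svg.

Shape 1 is a line segment drawn with `<line>`. Its stroke #0000ff means score at S531, F2134. After flipping Y the toolpath is (124.3071,9.0617) → (184.6349,139.4161).

Shape 2 is a line segment drawn with `<path>`. Its stroke #0000ff means score at S531, F2134. After flipping Y the toolpath is (148.4036,109.0906) → (65.4615,54.6746).

Shape 3 is a cubic bezier drawn with `<path>`. Its stroke #0000ff means score at S531, F2134. After flipping Y the toolpath is (158.9253,177.0756) → (161.7917,168.1248) → (167.8439,151.8442) → (174.3484,133.4305) → (178.5718,118.0805) → (177.7808,110.9912).

Shape 4 is a closed polygon drawn with `<path>`. Its stroke #0000ff means score at S531, F2134. After flipping Y the toolpath is (176.9954,160.5733) → (184.5480,115.7593) → (211.0457,76.6643) → (12.3471,128.8874) → (176.9954,160.5733), returning to the start.

; Generated by LaserGRBL
G21
G90
G0 X124.3071 Y9.0617
M4 S531
G1 X184.6349 Y139.4161 F2134
M5
G0 X148.4036 Y109.0906
M4 S531
G1 X65.4615 Y54.6746 F2134
M5
G0 X158.9253 Y177.0756
M4 S531
G1 X161.7917 Y168.1248 F2134
G1 X167.8439 Y151.8442
G1 X174.3484 Y133.4305
G1 X178.5718 Y118.0805
G1 X177.7808 Y110.9912
M5
G0 X176.9954 Y160.5733
M4 S531
G1 X184.5480 Y115.7593 F2134
G1 X211.0457 Y76.6643
G1 X12.3471 Y128.8874
G1 X176.9954 Y160.5733
M5
G0 X0.0000 Y0.0000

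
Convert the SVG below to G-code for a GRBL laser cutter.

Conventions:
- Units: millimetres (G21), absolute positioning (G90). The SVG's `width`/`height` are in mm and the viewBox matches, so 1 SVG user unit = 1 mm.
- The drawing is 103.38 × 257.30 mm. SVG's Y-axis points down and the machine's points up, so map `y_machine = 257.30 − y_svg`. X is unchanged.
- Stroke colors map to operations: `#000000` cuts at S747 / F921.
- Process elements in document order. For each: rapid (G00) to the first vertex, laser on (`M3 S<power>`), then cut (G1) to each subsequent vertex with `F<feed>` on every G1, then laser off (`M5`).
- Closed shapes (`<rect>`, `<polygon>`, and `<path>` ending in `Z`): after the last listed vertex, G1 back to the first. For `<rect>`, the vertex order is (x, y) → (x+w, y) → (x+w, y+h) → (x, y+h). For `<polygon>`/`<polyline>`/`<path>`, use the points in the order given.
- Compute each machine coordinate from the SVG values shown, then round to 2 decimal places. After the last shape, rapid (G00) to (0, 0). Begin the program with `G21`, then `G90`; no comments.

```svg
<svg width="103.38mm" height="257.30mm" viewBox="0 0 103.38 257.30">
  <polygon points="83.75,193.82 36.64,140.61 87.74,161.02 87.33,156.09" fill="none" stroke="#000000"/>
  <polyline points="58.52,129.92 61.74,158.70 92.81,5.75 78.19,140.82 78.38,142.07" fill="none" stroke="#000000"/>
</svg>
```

1 u = 1 mm; y_m = 257.30 − y.

[1] `<polygon>` closed polygon, #000000→cut S747 F921: (83.75,63.48) → (36.64,116.69) → (87.74,96.28) → (87.33,101.21) → (83.75,63.48) (closed)

[2] `<polyline>` open polyline, #000000→cut S747 F921: (58.52,127.38) → (61.74,98.60) → (92.81,251.55) → (78.19,116.48) → (78.38,115.23)

G21
G90
G00 X83.75 Y63.48
M3 S747
G1 X36.64 Y116.69 F921
G1 X87.74 Y96.28 F921
G1 X87.33 Y101.21 F921
G1 X83.75 Y63.48 F921
M5
G00 X58.52 Y127.38
M3 S747
G1 X61.74 Y98.60 F921
G1 X92.81 Y251.55 F921
G1 X78.19 Y116.48 F921
G1 X78.38 Y115.23 F921
M5
G00 X0.00 Y0.00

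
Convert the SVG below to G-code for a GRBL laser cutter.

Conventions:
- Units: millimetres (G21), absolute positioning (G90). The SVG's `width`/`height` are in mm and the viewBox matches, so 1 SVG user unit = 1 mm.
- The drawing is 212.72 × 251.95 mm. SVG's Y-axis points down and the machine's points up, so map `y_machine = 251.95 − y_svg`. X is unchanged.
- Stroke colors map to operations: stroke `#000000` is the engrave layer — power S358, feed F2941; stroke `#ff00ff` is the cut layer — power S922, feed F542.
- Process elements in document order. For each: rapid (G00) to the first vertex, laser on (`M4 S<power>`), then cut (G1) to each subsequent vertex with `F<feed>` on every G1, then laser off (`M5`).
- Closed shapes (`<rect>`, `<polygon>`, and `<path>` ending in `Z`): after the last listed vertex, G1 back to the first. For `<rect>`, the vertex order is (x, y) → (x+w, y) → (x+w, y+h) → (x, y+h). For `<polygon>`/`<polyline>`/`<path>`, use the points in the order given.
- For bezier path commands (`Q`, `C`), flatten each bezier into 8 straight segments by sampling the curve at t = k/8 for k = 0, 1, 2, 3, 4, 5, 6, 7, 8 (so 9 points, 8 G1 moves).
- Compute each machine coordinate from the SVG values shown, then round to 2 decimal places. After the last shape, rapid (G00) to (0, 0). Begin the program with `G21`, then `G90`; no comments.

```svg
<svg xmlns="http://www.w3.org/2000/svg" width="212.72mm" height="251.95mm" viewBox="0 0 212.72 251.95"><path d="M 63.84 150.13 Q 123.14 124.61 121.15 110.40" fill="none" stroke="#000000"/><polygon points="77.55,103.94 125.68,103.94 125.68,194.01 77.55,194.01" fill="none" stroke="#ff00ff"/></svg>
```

1 u = 1 mm; y_m = 251.95 − y.

[1] `<path>` quadratic bezier, #000000→engrave S358 F2941: (63.84,101.82) → (77.71,108.02) → (89.66,113.87) → (99.70,119.37) → (107.82,124.51) → (114.02,129.30) → (118.31,133.74) → (120.69,137.82) → (121.15,141.55)

[2] `<polygon>` rectangle, #ff00ff→cut S922 F542: (77.55,148.01) → (125.68,148.01) → (125.68,57.94) → (77.55,57.94) → (77.55,148.01) (closed)

G21
G90
G00 X63.84 Y101.82
M4 S358
G1 X77.71 Y108.02 F2941
G1 X89.66 Y113.87 F2941
G1 X99.70 Y119.37 F2941
G1 X107.82 Y124.51 F2941
G1 X114.02 Y129.30 F2941
G1 X118.31 Y133.74 F2941
G1 X120.69 Y137.82 F2941
G1 X121.15 Y141.55 F2941
M5
G00 X77.55 Y148.01
M4 S922
G1 X125.68 Y148.01 F542
G1 X125.68 Y57.94 F542
G1 X77.55 Y57.94 F542
G1 X77.55 Y148.01 F542
M5
G00 X0.00 Y0.00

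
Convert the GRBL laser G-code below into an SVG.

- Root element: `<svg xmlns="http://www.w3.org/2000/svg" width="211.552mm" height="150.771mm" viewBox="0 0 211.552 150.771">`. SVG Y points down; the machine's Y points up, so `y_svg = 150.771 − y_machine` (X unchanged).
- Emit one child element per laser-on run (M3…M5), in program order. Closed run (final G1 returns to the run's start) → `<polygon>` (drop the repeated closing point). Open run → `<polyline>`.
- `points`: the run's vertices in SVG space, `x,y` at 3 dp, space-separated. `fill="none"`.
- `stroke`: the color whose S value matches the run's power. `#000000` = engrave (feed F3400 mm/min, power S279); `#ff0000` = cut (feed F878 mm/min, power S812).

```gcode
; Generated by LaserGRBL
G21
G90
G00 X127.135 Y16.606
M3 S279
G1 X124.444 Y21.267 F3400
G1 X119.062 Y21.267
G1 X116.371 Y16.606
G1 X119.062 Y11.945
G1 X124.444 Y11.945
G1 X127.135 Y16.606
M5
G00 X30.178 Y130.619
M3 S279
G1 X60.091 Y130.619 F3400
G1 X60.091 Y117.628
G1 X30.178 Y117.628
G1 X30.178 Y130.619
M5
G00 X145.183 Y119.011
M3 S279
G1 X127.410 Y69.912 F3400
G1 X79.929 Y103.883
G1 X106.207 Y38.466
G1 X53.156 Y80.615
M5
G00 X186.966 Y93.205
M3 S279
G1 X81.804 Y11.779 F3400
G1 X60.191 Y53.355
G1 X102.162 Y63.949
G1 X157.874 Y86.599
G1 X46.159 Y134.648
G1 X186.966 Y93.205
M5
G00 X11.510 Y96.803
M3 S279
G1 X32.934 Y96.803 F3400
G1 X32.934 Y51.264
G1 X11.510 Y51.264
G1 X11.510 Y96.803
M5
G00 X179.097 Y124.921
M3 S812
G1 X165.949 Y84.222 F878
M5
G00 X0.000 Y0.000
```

<svg xmlns="http://www.w3.org/2000/svg" width="211.552mm" height="150.771mm" viewBox="0 0 211.552 150.771">
  <polygon points="127.135,134.165 124.444,129.504 119.062,129.504 116.371,134.165 119.062,138.826 124.444,138.826" fill="none" stroke="#000000"/>
  <polygon points="30.178,20.152 60.091,20.152 60.091,33.143 30.178,33.143" fill="none" stroke="#000000"/>
  <polyline points="145.183,31.760 127.410,80.859 79.929,46.888 106.207,112.305 53.156,70.156" fill="none" stroke="#000000"/>
  <polygon points="186.966,57.566 81.804,138.992 60.191,97.416 102.162,86.822 157.874,64.172 46.159,16.123" fill="none" stroke="#000000"/>
  <polygon points="11.510,53.968 32.934,53.968 32.934,99.507 11.510,99.507" fill="none" stroke="#000000"/>
  <polyline points="179.097,25.850 165.949,66.549" fill="none" stroke="#ff0000"/>
</svg>

Machine Y-up, SVG Y-down with viewBox height 150.771, so y_svg = 150.771 − y_machine; X carries over.

Run 1: S279 ⇒ engrave layer `#000000`. The run returns to its start, so emit a `<polygon>` with points (Y-flipped): 127.135,134.165 124.444,129.504 119.062,129.504 116.371,134.165 119.062,138.826 124.444,138.826.

Run 2: S279 ⇒ engrave layer `#000000`. The run returns to its start, so emit a `<polygon>` with points (Y-flipped): 30.178,20.152 60.091,20.152 60.091,33.143 30.178,33.143.

Run 3: power S279 maps to stroke `#000000` (engrave). The run is open, so emit a `<polyline>` with points (Y-flipped): 145.183,31.760 127.410,80.859 79.929,46.888 106.207,112.305 53.156,70.156.

Run 4: the run's S279 means `#000000` (engrave). The run returns to its start, so emit a `<polygon>` with points (Y-flipped): 186.966,57.566 81.804,138.992 60.191,97.416 102.162,86.822 157.874,64.172 46.159,16.123.

Run 5: power S279 maps to stroke `#000000` (engrave). The run returns to its start, so emit a `<polygon>` with points (Y-flipped): 11.510,53.968 32.934,53.968 32.934,99.507 11.510,99.507.

Run 6: power S812 maps to stroke `#ff0000` (cut). The run is open, so emit a `<polyline>` with points (Y-flipped): 179.097,25.850 165.949,66.549.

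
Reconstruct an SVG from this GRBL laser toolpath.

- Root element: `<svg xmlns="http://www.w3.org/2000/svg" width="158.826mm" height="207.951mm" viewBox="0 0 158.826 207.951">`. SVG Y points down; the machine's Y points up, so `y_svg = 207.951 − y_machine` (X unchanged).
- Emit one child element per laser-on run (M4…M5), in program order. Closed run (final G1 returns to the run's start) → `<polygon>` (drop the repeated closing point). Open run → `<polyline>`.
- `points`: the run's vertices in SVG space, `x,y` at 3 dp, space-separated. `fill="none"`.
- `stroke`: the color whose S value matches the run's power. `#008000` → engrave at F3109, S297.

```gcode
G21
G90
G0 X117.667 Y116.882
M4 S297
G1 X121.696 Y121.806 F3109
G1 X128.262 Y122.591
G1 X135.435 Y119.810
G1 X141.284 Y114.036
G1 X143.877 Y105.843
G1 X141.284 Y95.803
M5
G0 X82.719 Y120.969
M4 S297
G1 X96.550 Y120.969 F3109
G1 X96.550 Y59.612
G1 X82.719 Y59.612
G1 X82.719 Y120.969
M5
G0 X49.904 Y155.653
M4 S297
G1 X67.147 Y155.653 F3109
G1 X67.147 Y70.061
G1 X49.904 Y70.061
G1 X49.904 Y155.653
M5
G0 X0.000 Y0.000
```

Each laser-on run becomes one SVG element. Flip Y back into SVG space with y_svg = 207.951 − y_machine. Every run uses S297, so all elements get stroke `#008000` (engrave).

Run 1: The run is open, so emit a `<polyline>` with points (Y-flipped): 117.667,91.069 121.696,86.145 128.262,85.360 135.435,88.141 141.284,93.915 143.877,102.108 141.284,112.148.

Run 2: The run returns to its start, so emit a `<polygon>` with points (Y-flipped): 82.719,86.982 96.550,86.982 96.550,148.339 82.719,148.339.

Run 3: The run returns to its start, so emit a `<polygon>` with points (Y-flipped): 49.904,52.298 67.147,52.298 67.147,137.890 49.904,137.890.

<svg xmlns="http://www.w3.org/2000/svg" width="158.826mm" height="207.951mm" viewBox="0 0 158.826 207.951">
  <polyline points="117.667,91.069 121.696,86.145 128.262,85.360 135.435,88.141 141.284,93.915 143.877,102.108 141.284,112.148" fill="none" stroke="#008000"/>
  <polygon points="82.719,86.982 96.550,86.982 96.550,148.339 82.719,148.339" fill="none" stroke="#008000"/>
  <polygon points="49.904,52.298 67.147,52.298 67.147,137.890 49.904,137.890" fill="none" stroke="#008000"/>
</svg>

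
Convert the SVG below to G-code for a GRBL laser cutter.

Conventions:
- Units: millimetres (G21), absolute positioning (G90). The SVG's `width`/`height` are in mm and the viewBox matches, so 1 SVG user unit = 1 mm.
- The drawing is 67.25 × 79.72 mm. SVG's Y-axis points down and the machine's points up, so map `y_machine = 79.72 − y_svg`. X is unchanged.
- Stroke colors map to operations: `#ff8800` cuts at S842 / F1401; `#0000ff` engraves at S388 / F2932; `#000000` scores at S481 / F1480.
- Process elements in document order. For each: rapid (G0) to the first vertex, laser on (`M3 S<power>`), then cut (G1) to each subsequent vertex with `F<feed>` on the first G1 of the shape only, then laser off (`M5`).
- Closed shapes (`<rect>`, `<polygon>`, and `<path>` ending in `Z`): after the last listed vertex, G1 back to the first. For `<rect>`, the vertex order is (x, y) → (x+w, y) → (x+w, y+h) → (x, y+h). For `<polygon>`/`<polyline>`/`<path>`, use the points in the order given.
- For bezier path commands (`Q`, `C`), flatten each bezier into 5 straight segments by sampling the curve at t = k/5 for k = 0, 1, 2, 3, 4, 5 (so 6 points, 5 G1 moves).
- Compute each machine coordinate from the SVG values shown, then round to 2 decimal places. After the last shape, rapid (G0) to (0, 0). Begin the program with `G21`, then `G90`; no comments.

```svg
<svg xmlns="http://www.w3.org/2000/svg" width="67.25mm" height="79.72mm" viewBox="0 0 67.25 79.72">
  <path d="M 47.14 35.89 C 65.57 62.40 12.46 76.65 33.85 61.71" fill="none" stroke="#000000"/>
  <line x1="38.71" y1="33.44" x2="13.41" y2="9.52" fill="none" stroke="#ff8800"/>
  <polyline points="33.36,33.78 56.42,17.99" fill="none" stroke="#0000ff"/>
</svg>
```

G21
G90
G0 X47.14 Y43.83
M3 S481
G1 X50.78 Y29.53 F1480
G1 X44.26 Y18.99
G1 X34.60 Y13.01
G1 X28.79 Y12.41
G1 X33.85 Y18.01
M5
G0 X38.71 Y46.28
M3 S842
G1 X13.41 Y70.20 F1401
M5
G0 X33.36 Y45.94
M3 S388
G1 X56.42 Y61.73 F2932
M5
G0 X0.00 Y0.00

1 u = 1 mm; y_m = 79.72 − y.

[1] `<path>` cubic bezier, #000000→score S481 F1480: (47.14,43.83) → (50.78,29.53) → (44.26,18.99) → (34.60,13.01) → (28.79,12.41) → (33.85,18.01)

[2] `<line>` line segment, #ff8800→cut S842 F1401: (38.71,46.28) → (13.41,70.20)

[3] `<polyline>` line segment, #0000ff→engrave S388 F2932: (33.36,45.94) → (56.42,61.73)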